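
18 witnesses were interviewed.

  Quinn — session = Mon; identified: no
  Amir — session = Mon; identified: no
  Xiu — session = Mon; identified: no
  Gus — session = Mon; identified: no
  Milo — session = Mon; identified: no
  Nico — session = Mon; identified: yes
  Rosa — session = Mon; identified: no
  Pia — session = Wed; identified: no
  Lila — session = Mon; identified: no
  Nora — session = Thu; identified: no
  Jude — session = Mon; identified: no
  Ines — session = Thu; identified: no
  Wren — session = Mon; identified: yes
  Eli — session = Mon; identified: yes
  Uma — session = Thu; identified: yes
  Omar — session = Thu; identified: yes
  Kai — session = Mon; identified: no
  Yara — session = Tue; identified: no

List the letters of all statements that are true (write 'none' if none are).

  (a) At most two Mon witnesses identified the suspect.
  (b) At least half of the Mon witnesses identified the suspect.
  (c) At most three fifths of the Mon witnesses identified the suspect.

|A| = 12, |A ∩ B| = 3, |A ∖ B| = 9.
(a) |A ∩ B| ≤ 2: fails.
(b) |A ∩ B| ≥ |A ∖ B|: fails.
(c) |A ∩ B| / |A| ≤ 3/5: holds.

(c)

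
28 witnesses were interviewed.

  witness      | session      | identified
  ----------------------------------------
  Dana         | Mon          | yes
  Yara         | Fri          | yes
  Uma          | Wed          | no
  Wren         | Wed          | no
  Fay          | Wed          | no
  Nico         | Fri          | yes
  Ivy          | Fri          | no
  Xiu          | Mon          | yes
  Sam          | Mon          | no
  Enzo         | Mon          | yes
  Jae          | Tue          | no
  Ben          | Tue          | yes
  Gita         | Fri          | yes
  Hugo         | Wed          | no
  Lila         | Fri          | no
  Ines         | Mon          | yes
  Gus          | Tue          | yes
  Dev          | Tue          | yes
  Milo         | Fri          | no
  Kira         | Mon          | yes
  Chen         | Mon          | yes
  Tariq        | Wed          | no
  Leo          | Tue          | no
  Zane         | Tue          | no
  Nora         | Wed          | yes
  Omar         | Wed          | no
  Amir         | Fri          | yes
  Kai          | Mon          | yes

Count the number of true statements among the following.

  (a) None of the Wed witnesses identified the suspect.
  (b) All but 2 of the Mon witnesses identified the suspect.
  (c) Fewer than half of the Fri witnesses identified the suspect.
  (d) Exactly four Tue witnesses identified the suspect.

(a) Wed: |A| = 7, |A ∩ B| = 1; needs A ∩ B = ∅ (|A ∩ B| = 0) — false.
(b) Mon: |A| = 8, |A ∩ B| = 7; needs |A ∖ B| = 2 — false.
(c) Fri: |A| = 7, |A ∩ B| = 4; needs |A ∩ B| < |A ∖ B| — false.
(d) Tue: |A| = 6, |A ∩ B| = 3; needs |A ∩ B| = 4 — false.

0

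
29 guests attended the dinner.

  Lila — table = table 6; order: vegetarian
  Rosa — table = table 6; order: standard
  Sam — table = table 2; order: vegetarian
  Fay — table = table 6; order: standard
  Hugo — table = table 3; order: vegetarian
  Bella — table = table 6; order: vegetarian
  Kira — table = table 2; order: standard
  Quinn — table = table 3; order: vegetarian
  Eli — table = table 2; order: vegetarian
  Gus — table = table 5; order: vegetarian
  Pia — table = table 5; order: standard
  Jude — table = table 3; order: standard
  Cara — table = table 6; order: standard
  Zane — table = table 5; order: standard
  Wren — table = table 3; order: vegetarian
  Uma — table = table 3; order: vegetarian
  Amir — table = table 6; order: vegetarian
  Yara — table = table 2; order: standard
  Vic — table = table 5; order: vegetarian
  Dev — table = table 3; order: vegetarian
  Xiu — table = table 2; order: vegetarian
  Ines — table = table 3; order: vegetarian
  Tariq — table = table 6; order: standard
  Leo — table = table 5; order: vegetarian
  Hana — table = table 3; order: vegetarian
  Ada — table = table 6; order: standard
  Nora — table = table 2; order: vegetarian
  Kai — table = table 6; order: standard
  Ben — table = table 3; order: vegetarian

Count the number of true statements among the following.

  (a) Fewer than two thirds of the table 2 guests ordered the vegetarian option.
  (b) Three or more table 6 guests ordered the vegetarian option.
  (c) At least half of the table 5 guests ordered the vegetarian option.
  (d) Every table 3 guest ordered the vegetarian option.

2

(a) table 2: |A| = 6, |A ∩ B| = 4; needs |A ∩ B| / |A| < 2/3 — false.
(b) table 6: |A| = 9, |A ∩ B| = 3; needs |A ∩ B| ≥ 3 — true.
(c) table 5: |A| = 5, |A ∩ B| = 3; needs |A ∩ B| ≥ |A ∖ B| — true.
(d) table 3: |A| = 9, |A ∩ B| = 8; needs A ⊆ B, i.e. every element of A is in B (|A ∖ B| = 0) — false.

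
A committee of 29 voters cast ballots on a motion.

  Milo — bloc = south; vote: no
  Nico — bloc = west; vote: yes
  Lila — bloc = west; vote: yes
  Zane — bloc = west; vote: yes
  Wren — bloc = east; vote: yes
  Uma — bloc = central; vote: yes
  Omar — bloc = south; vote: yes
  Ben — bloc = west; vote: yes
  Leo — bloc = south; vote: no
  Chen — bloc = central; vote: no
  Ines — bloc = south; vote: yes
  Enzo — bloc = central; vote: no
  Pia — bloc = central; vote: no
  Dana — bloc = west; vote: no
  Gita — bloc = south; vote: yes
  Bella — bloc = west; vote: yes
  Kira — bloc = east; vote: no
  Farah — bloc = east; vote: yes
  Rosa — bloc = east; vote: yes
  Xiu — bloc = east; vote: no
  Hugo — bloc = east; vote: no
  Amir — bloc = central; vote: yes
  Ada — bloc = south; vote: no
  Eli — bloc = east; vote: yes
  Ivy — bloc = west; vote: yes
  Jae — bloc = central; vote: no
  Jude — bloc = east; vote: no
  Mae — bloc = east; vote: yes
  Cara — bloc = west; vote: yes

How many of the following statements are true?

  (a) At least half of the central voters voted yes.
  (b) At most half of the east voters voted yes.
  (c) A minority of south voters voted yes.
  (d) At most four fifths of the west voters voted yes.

0

(a) central: |A| = 6, |A ∩ B| = 2; needs |A ∩ B| ≥ |A ∖ B| — false.
(b) east: |A| = 9, |A ∩ B| = 5; needs |A ∩ B| ≤ |A ∖ B| — false.
(c) south: |A| = 6, |A ∩ B| = 3; needs |A ∩ B| < |A ∖ B| — false.
(d) west: |A| = 8, |A ∩ B| = 7; needs |A ∩ B| / |A| ≤ 4/5 — false.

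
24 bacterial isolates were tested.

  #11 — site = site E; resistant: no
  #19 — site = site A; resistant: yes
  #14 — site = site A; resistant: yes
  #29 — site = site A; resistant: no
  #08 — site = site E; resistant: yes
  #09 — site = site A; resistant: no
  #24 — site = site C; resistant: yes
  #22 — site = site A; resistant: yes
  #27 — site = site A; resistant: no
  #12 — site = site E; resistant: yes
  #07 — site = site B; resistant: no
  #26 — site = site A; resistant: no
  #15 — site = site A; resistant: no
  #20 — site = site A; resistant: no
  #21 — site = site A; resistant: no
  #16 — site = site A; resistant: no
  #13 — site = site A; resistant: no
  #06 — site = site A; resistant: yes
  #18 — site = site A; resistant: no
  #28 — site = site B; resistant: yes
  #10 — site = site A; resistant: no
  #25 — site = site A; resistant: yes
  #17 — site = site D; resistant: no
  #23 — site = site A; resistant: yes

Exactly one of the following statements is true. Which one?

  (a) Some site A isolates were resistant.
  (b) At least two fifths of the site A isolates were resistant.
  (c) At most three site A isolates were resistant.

|A| = 17, |A ∩ B| = 6, |A ∖ B| = 11.
(a) requires A ∩ B ≠ ∅ (|A ∩ B| ≥ 1): true.
(b) requires |A ∩ B| / |A| ≥ 2/5: false.
(c) requires |A ∩ B| ≤ 3: false.

(a)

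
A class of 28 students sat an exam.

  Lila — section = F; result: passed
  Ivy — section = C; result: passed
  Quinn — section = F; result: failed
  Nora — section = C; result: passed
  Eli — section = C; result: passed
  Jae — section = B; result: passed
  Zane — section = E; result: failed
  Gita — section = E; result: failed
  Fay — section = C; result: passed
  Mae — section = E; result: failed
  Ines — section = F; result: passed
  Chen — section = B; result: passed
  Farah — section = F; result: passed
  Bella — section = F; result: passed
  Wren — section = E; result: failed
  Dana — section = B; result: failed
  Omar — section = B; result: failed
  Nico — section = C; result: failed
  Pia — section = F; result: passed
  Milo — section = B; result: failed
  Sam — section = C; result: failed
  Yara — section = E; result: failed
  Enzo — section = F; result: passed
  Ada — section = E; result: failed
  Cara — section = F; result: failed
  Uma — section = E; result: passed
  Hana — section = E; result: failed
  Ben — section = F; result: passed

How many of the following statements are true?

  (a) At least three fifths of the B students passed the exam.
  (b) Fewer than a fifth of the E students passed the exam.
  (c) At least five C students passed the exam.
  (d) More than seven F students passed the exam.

1

(a) B: |A| = 5, |A ∩ B| = 2; needs |A ∩ B| / |A| ≥ 3/5 — false.
(b) E: |A| = 8, |A ∩ B| = 1; needs |A ∩ B| / |A| < 1/5 — true.
(c) C: |A| = 6, |A ∩ B| = 4; needs |A ∩ B| ≥ 5 — false.
(d) F: |A| = 9, |A ∩ B| = 7; needs |A ∩ B| > 7 — false.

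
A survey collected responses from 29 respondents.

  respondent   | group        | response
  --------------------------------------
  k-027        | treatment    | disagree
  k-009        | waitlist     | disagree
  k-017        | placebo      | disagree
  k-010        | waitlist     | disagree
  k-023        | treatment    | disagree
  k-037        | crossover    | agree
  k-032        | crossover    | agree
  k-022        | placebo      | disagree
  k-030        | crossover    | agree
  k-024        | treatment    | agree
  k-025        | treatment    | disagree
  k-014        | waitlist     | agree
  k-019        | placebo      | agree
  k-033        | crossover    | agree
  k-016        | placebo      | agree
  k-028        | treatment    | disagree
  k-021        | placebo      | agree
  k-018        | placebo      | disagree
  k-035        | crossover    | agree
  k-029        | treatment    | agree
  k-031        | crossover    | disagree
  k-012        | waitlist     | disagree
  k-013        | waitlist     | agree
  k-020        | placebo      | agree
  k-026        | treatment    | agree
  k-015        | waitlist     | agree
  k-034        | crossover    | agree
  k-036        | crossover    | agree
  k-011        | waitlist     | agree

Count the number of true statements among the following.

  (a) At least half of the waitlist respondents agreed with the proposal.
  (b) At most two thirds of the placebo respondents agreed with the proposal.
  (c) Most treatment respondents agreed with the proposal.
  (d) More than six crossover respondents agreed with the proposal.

3

(a) waitlist: |A| = 7, |A ∩ B| = 4; needs |A ∩ B| ≥ |A ∖ B| — true.
(b) placebo: |A| = 7, |A ∩ B| = 4; needs |A ∩ B| / |A| ≤ 2/3 — true.
(c) treatment: |A| = 7, |A ∩ B| = 3; needs |A ∩ B| > |A ∖ B| — false.
(d) crossover: |A| = 8, |A ∩ B| = 7; needs |A ∩ B| > 6 — true.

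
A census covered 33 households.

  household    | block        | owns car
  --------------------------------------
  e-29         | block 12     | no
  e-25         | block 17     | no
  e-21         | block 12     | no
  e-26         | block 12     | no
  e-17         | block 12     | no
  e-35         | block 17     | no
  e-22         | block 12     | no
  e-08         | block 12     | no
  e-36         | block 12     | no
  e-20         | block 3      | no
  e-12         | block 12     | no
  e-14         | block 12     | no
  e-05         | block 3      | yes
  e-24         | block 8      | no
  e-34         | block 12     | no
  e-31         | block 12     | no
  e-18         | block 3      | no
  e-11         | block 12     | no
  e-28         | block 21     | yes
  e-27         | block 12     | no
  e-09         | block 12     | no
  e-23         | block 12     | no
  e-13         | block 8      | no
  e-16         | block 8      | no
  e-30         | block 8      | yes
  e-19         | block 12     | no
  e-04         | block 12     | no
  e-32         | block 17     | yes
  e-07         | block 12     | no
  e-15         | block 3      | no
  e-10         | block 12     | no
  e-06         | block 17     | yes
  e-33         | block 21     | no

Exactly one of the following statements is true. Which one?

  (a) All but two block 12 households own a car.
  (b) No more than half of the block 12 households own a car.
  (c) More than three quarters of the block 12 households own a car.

|A| = 19, |A ∩ B| = 0, |A ∖ B| = 19.
(a) requires |A ∖ B| = 2: false.
(b) requires |A ∩ B| ≤ |A ∖ B|: true.
(c) requires |A ∩ B| / |A| > 3/4: false.

(b)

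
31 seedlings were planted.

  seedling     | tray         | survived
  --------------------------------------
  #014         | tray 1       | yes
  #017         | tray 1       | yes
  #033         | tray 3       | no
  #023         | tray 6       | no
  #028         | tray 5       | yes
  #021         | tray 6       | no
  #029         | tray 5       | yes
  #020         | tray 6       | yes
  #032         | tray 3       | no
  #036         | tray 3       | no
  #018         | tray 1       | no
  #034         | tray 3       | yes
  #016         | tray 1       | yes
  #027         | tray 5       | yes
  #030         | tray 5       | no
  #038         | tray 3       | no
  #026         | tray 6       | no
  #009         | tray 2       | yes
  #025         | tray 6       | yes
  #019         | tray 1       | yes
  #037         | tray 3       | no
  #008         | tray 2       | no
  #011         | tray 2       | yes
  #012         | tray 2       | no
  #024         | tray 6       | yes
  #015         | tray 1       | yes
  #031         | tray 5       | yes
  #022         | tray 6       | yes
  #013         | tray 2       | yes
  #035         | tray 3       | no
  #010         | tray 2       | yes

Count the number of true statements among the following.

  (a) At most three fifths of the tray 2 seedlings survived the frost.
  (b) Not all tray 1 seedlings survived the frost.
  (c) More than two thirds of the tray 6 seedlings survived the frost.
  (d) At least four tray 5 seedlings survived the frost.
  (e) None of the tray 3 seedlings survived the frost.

(a) tray 2: |A| = 6, |A ∩ B| = 4; needs |A ∩ B| / |A| ≤ 3/5 — false.
(b) tray 1: |A| = 6, |A ∩ B| = 5; needs A ⊄ B (|A ∖ B| ≥ 1) — true.
(c) tray 6: |A| = 7, |A ∩ B| = 4; needs |A ∩ B| / |A| > 2/3 — false.
(d) tray 5: |A| = 5, |A ∩ B| = 4; needs |A ∩ B| ≥ 4 — true.
(e) tray 3: |A| = 7, |A ∩ B| = 1; needs A ∩ B = ∅ (|A ∩ B| = 0) — false.

2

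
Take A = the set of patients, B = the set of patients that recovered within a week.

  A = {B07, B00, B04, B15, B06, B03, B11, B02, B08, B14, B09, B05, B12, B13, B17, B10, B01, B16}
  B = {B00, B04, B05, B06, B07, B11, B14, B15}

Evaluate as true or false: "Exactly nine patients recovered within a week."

False

Truth condition: |A ∩ B| = 9.
|A| = 18, |A ∩ B| = 8, |A ∖ B| = 10.
|A ∩ B| = 8, so the statement is false.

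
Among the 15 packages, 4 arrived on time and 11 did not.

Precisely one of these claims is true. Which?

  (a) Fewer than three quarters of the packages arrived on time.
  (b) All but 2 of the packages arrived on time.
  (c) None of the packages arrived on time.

|A| = 15, |A ∩ B| = 4, |A ∖ B| = 11.
(a) requires |A ∩ B| / |A| < 3/4: true.
(b) requires |A ∖ B| = 2: false.
(c) requires A ∩ B = ∅ (|A ∩ B| = 0): false.

(a)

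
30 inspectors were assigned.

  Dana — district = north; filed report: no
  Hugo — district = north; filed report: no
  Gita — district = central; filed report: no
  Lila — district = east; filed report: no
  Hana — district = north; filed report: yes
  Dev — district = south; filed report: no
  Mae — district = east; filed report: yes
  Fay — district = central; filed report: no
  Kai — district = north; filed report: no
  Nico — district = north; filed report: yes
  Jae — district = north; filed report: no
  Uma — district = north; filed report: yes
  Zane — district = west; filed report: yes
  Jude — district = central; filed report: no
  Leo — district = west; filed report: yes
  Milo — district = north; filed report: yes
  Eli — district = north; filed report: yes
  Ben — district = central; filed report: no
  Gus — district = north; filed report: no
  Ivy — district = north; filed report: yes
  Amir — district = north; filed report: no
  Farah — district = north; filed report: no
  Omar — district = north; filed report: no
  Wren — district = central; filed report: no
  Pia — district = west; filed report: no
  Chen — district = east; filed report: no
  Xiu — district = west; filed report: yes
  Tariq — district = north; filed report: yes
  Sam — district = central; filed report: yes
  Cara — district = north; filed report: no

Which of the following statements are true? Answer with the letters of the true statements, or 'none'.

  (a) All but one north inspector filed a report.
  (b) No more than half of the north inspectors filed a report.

(b)

|A| = 16, |A ∩ B| = 7, |A ∖ B| = 9.
(a) |A ∖ B| = 1: fails.
(b) |A ∩ B| ≤ |A ∖ B|: holds.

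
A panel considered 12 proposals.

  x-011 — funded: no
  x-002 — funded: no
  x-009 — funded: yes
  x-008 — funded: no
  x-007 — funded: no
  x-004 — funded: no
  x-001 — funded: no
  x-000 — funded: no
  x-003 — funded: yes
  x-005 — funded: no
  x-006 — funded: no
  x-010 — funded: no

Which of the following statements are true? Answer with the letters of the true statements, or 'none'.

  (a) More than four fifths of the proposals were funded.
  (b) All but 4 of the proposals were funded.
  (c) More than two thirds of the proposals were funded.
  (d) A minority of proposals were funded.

|A| = 12, |A ∩ B| = 2, |A ∖ B| = 10.
(a) |A ∩ B| / |A| > 4/5: fails.
(b) |A ∖ B| = 4: fails.
(c) |A ∩ B| / |A| > 2/3: fails.
(d) |A ∩ B| < |A ∖ B|: holds.

(d)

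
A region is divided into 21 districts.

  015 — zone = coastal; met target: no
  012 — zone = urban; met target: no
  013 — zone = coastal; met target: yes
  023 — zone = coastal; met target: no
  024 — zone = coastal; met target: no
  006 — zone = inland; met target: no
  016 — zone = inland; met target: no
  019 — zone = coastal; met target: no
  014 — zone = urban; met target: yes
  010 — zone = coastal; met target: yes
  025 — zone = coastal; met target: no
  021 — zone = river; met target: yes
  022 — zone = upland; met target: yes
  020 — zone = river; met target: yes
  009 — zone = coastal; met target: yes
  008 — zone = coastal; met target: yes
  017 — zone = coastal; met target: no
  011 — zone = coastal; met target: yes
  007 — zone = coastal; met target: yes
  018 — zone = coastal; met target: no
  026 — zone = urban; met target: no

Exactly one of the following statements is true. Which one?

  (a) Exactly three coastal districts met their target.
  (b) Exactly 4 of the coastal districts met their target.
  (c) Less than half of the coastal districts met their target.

(c)

|A| = 13, |A ∩ B| = 6, |A ∖ B| = 7.
(a) requires |A ∩ B| = 3: false.
(b) requires |A ∩ B| = 4: false.
(c) requires |A ∩ B| < |A ∖ B|: true.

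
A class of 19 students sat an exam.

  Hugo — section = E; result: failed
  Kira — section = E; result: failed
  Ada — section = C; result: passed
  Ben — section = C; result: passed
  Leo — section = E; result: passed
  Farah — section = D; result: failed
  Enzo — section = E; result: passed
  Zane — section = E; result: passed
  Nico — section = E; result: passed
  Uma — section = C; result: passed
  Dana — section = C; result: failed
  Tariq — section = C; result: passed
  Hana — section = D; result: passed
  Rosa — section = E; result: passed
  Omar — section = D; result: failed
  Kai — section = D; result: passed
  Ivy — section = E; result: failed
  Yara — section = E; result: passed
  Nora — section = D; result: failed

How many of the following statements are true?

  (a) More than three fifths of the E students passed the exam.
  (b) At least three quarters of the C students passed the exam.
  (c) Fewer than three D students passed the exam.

(a) E: |A| = 9, |A ∩ B| = 6; needs |A ∩ B| / |A| > 3/5 — true.
(b) C: |A| = 5, |A ∩ B| = 4; needs |A ∩ B| / |A| ≥ 3/4 — true.
(c) D: |A| = 5, |A ∩ B| = 2; needs |A ∩ B| < 3 — true.

3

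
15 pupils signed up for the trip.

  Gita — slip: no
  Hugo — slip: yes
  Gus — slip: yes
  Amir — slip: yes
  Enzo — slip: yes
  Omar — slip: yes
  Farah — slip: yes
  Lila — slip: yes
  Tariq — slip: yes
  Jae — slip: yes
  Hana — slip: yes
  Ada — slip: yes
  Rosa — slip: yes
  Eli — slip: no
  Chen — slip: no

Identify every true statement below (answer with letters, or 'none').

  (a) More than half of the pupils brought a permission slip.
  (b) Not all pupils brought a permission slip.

(a), (b)

|A| = 15, |A ∩ B| = 12, |A ∖ B| = 3.
(a) |A ∩ B| > |A ∖ B|: holds.
(b) A ⊄ B (|A ∖ B| ≥ 1): holds.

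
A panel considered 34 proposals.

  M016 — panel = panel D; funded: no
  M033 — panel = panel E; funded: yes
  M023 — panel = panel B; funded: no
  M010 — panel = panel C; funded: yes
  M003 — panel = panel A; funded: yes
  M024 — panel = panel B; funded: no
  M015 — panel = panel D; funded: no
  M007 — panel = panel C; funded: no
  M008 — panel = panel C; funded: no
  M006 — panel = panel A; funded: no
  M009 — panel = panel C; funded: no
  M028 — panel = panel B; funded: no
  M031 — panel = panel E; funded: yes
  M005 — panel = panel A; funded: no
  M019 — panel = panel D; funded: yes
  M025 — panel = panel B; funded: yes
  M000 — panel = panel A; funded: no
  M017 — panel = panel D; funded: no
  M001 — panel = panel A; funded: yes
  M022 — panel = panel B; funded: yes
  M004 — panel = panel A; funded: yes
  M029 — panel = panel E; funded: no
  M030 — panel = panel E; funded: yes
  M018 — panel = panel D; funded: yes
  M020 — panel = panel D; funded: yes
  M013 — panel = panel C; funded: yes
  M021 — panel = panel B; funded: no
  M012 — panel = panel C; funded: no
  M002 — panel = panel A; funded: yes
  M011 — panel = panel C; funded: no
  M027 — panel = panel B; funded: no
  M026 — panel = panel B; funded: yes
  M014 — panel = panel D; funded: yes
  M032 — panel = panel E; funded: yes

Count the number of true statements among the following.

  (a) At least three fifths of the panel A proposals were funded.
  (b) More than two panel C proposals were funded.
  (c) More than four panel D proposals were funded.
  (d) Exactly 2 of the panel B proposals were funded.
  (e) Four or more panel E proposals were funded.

(a) panel A: |A| = 7, |A ∩ B| = 4; needs |A ∩ B| / |A| ≥ 3/5 — false.
(b) panel C: |A| = 7, |A ∩ B| = 2; needs |A ∩ B| > 2 — false.
(c) panel D: |A| = 7, |A ∩ B| = 4; needs |A ∩ B| > 4 — false.
(d) panel B: |A| = 8, |A ∩ B| = 3; needs |A ∩ B| = 2 — false.
(e) panel E: |A| = 5, |A ∩ B| = 4; needs |A ∩ B| ≥ 4 — true.

1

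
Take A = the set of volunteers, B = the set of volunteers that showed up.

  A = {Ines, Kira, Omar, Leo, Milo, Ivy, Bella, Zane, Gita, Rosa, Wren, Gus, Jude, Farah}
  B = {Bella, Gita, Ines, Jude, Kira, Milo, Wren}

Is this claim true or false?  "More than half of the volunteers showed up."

False

The determiner here denotes the relation: |A ∩ B| > |A ∖ B|.
A (the restrictor) = {Ines, Kira, Omar, Leo, Milo, Ivy, Bella, Zane, Gita, Rosa, Wren, Gus, Jude, Farah}, |A| = 14.
A ∩ B = {Ines, Kira, Milo, Bella, Gita, Wren, Jude}, so |A ∩ B| = 7.
A ∖ B = {Omar, Leo, Ivy, Zane, Rosa, Gus, Farah}, so |A ∖ B| = 7.
7 = 7, so the statement is false.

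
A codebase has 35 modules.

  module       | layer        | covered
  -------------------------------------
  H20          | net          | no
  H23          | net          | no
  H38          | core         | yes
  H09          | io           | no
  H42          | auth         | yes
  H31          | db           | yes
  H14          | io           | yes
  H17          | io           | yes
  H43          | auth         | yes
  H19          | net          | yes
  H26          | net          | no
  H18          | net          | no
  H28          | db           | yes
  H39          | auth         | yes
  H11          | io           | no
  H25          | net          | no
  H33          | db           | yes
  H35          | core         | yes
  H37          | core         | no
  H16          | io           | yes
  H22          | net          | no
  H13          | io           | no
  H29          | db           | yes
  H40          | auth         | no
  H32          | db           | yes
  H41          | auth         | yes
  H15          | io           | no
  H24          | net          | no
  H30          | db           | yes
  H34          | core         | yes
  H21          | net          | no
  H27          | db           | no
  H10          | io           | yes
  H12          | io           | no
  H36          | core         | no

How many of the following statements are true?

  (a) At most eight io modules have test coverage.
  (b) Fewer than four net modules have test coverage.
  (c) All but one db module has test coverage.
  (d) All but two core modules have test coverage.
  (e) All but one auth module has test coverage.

(a) io: |A| = 9, |A ∩ B| = 4; needs |A ∩ B| ≤ 8 — true.
(b) net: |A| = 9, |A ∩ B| = 1; needs |A ∩ B| < 4 — true.
(c) db: |A| = 7, |A ∩ B| = 6; needs |A ∖ B| = 1 — true.
(d) core: |A| = 5, |A ∩ B| = 3; needs |A ∖ B| = 2 — true.
(e) auth: |A| = 5, |A ∩ B| = 4; needs |A ∖ B| = 1 — true.

5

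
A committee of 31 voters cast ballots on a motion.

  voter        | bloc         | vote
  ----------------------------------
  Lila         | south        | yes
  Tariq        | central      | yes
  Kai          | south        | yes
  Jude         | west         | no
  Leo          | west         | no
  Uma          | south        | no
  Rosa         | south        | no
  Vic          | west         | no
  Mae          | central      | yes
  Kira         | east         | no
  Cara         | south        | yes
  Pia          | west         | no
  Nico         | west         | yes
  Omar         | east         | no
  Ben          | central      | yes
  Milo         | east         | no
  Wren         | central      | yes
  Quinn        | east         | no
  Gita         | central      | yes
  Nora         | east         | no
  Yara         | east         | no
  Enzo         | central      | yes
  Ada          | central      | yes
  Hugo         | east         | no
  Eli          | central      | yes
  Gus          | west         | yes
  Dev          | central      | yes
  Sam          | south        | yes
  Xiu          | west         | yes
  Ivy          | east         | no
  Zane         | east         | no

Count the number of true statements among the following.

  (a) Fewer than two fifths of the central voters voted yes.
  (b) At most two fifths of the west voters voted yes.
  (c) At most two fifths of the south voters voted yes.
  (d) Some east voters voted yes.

0

(a) central: |A| = 9, |A ∩ B| = 9; needs |A ∩ B| / |A| < 2/5 — false.
(b) west: |A| = 7, |A ∩ B| = 3; needs |A ∩ B| / |A| ≤ 2/5 — false.
(c) south: |A| = 6, |A ∩ B| = 4; needs |A ∩ B| / |A| ≤ 2/5 — false.
(d) east: |A| = 9, |A ∩ B| = 0; needs A ∩ B ≠ ∅ (|A ∩ B| ≥ 1) — false.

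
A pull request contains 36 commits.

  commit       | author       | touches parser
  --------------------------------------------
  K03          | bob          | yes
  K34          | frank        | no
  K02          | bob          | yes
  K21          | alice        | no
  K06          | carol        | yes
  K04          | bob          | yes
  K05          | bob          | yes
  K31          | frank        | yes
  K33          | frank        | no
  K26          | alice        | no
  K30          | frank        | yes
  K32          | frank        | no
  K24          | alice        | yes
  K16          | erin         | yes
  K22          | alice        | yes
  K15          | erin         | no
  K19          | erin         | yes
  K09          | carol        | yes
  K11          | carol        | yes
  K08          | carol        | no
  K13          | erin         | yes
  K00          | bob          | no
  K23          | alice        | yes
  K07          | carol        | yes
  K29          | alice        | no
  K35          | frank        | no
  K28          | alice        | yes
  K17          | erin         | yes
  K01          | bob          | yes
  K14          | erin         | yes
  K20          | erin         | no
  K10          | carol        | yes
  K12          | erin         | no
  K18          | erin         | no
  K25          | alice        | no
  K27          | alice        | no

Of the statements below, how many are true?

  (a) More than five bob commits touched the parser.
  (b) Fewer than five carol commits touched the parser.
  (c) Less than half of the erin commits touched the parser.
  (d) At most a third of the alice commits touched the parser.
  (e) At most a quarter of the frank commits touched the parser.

0

(a) bob: |A| = 6, |A ∩ B| = 5; needs |A ∩ B| > 5 — false.
(b) carol: |A| = 6, |A ∩ B| = 5; needs |A ∩ B| < 5 — false.
(c) erin: |A| = 9, |A ∩ B| = 5; needs |A ∩ B| < |A ∖ B| — false.
(d) alice: |A| = 9, |A ∩ B| = 4; needs |A ∩ B| / |A| ≤ 1/3 — false.
(e) frank: |A| = 6, |A ∩ B| = 2; needs |A ∩ B| / |A| ≤ 1/4 — false.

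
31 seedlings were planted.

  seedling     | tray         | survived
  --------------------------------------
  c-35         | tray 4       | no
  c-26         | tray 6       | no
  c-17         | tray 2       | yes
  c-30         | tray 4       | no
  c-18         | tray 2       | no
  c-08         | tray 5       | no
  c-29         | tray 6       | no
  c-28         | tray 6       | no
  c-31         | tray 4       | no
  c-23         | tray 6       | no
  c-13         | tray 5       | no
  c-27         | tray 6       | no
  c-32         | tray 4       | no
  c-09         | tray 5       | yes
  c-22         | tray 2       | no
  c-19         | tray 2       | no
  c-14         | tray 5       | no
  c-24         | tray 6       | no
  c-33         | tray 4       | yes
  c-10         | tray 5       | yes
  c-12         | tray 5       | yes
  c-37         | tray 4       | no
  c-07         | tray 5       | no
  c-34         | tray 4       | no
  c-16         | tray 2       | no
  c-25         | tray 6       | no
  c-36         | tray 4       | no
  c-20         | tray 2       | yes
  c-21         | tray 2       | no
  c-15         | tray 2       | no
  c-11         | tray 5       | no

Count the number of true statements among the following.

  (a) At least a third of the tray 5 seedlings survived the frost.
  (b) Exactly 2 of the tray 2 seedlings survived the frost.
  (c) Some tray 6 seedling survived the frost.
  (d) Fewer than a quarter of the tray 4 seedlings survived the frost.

3

(a) tray 5: |A| = 8, |A ∩ B| = 3; needs |A ∩ B| / |A| ≥ 1/3 — true.
(b) tray 2: |A| = 8, |A ∩ B| = 2; needs |A ∩ B| = 2 — true.
(c) tray 6: |A| = 7, |A ∩ B| = 0; needs A ∩ B ≠ ∅ (|A ∩ B| ≥ 1) — false.
(d) tray 4: |A| = 8, |A ∩ B| = 1; needs |A ∩ B| / |A| < 1/4 — true.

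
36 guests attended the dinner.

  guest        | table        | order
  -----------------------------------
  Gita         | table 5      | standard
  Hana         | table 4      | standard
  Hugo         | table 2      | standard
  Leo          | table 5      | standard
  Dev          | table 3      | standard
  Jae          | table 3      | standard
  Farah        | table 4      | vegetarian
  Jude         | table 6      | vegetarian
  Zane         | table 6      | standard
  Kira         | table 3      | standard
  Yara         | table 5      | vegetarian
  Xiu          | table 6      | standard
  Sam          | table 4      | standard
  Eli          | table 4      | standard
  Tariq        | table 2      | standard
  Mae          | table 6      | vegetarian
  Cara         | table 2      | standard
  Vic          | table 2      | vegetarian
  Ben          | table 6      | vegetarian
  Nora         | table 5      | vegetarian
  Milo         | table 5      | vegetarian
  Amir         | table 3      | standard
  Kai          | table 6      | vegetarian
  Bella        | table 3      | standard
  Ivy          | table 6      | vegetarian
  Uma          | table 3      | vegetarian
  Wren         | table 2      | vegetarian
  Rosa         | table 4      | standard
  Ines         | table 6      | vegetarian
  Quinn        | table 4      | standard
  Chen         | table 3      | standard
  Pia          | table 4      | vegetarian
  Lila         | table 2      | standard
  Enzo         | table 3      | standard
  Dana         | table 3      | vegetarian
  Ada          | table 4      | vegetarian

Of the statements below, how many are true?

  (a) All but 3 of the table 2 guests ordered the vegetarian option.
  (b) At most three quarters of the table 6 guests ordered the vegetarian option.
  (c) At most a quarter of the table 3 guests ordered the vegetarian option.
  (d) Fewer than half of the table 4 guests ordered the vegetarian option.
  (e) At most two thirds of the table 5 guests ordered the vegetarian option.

(a) table 2: |A| = 6, |A ∩ B| = 2; needs |A ∖ B| = 3 — false.
(b) table 6: |A| = 8, |A ∩ B| = 6; needs |A ∩ B| / |A| ≤ 3/4 — true.
(c) table 3: |A| = 9, |A ∩ B| = 2; needs |A ∩ B| / |A| ≤ 1/4 — true.
(d) table 4: |A| = 8, |A ∩ B| = 3; needs |A ∩ B| < |A ∖ B| — true.
(e) table 5: |A| = 5, |A ∩ B| = 3; needs |A ∩ B| / |A| ≤ 2/3 — true.

4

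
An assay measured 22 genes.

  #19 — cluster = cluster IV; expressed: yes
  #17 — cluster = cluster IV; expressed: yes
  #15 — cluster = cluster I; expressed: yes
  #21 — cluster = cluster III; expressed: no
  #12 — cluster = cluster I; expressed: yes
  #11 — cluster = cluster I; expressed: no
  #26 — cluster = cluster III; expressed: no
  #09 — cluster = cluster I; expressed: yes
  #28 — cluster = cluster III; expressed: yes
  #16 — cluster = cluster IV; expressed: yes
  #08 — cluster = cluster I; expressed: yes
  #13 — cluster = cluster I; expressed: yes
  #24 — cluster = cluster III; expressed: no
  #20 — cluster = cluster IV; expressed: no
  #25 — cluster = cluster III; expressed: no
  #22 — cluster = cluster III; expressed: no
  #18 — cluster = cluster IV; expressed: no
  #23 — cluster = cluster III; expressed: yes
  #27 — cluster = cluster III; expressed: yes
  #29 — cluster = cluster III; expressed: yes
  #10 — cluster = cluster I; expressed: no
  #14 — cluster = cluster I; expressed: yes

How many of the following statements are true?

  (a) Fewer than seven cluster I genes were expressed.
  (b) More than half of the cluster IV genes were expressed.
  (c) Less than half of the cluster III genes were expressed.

(a) cluster I: |A| = 8, |A ∩ B| = 6; needs |A ∩ B| < 7 — true.
(b) cluster IV: |A| = 5, |A ∩ B| = 3; needs |A ∩ B| > |A ∖ B| — true.
(c) cluster III: |A| = 9, |A ∩ B| = 4; needs |A ∩ B| < |A ∖ B| — true.

3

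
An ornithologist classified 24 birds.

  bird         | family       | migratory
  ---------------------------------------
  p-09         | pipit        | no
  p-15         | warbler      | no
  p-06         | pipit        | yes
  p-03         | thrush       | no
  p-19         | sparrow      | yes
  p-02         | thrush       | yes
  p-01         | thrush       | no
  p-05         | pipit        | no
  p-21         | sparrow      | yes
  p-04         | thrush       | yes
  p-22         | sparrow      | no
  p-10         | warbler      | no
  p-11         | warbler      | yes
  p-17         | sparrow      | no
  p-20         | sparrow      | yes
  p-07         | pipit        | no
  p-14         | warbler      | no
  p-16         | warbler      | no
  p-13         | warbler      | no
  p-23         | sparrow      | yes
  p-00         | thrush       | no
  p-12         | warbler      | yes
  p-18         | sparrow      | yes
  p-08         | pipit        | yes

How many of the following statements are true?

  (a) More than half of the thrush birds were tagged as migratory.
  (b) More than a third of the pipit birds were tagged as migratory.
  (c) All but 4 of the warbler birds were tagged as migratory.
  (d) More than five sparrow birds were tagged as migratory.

1

(a) thrush: |A| = 5, |A ∩ B| = 2; needs |A ∩ B| > |A ∖ B| — false.
(b) pipit: |A| = 5, |A ∩ B| = 2; needs |A ∩ B| / |A| > 1/3 — true.
(c) warbler: |A| = 7, |A ∩ B| = 2; needs |A ∖ B| = 4 — false.
(d) sparrow: |A| = 7, |A ∩ B| = 5; needs |A ∩ B| > 5 — false.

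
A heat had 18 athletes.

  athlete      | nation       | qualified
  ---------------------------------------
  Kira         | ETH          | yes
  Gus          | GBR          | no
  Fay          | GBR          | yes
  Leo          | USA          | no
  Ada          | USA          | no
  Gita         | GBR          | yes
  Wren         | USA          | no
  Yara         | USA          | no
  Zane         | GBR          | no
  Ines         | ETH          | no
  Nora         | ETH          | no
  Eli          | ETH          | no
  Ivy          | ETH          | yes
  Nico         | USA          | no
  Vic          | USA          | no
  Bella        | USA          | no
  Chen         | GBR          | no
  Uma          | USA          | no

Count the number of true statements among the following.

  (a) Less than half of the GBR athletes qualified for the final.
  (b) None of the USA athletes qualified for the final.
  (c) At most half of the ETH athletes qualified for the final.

3

(a) GBR: |A| = 5, |A ∩ B| = 2; needs |A ∩ B| < |A ∖ B| — true.
(b) USA: |A| = 8, |A ∩ B| = 0; needs A ∩ B = ∅ (|A ∩ B| = 0) — true.
(c) ETH: |A| = 5, |A ∩ B| = 2; needs |A ∩ B| ≤ |A ∖ B| — true.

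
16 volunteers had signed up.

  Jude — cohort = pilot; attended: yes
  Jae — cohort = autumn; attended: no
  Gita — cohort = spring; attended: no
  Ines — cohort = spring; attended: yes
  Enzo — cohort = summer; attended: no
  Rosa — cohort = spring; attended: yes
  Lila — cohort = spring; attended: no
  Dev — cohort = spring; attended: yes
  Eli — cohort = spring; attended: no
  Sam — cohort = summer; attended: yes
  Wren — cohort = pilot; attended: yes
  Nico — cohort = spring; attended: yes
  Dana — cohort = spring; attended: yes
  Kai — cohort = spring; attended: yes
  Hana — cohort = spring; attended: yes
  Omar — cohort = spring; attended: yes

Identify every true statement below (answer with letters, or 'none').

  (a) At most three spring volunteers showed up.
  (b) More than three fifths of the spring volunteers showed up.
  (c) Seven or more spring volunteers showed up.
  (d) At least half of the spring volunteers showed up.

(b), (c), (d)

|A| = 11, |A ∩ B| = 8, |A ∖ B| = 3.
(a) |A ∩ B| ≤ 3: fails.
(b) |A ∩ B| / |A| > 3/5: holds.
(c) |A ∩ B| ≥ 7: holds.
(d) |A ∩ B| ≥ |A ∖ B|: holds.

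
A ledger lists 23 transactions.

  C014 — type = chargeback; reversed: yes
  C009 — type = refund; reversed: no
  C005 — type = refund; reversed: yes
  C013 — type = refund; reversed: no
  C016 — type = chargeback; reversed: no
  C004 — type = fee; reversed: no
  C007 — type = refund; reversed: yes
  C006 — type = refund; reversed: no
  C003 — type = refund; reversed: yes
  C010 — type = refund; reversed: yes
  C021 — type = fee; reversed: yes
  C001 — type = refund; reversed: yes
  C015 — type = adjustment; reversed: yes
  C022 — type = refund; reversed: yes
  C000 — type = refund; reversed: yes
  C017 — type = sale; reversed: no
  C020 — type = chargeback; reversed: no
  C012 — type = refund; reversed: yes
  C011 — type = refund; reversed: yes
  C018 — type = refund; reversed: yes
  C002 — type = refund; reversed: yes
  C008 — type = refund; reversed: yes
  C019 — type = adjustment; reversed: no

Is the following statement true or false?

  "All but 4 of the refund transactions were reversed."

The determiner here denotes the relation: |A ∖ B| = 4.
|A| = 15, |A ∩ B| = 12, |A ∖ B| = 3.
|A ∖ B| = 3, so the statement is false.

False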